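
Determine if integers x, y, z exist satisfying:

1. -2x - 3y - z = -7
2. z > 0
Yes

Take x = 0, y = 0, z = 7. Substituting into each constraint:
  (1) -2(0) - 3(0) + (-7) = -7 ✓
  (2) 7 > 0 ✓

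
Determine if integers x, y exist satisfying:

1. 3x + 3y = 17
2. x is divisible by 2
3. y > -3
No

Even the single constraint (3x + 3y = 17) is infeasible over the integers.

  - 3x + 3y = 17: every term on the left is divisible by 3, so the LHS ≡ 0 (mod 3), but the RHS 17 is not — no integer solution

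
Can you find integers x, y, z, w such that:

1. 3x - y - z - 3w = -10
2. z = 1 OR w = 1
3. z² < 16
Yes

Take x = -3, y = -5, z = 3, w = 1. Substituting into each constraint:
  (1) 3(-3) + 5 + (-3) - 3(1) = -10 ✓
  (2) w = 1, target 1 ✓ (second branch holds)
  (3) z² = (3)² = 9, and 9 < 16 ✓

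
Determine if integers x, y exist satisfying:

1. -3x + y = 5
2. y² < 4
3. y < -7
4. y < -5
No

A contradictory subset is {y² < 4, y < -7}. No integer assignment can satisfy these jointly:

  - y² < 4: restricts y to |y| ≤ 1
  - y < -7: bounds one variable relative to a constant

Direct contradiction: the bounds on y require y ≥ -1 and y ≤ -8 simultaneously, which is empty.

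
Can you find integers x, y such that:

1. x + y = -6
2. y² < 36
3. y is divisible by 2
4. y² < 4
Yes

Take x = -6, y = 0. Substituting into each constraint:
  (1) (-6) + 0 = -6 ✓
  (2) y² = (0)² = 0, and 0 < 36 ✓
  (3) 0 = 2 × 0, remainder 0 ✓
  (4) y² = (0)² = 0, and 0 < 4 ✓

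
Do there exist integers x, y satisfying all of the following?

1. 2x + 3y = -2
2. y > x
Yes

Take x = -1, y = 0. Substituting into each constraint:
  (1) 2(-1) + 3(0) = -2 ✓
  (2) 0 > -1 ✓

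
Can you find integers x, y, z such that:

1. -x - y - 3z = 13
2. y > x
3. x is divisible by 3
Yes

Take x = 0, y = 2, z = -5. Substituting into each constraint:
  (1) 0 + (-2) - 3(-5) = 13 ✓
  (2) 2 > 0 ✓
  (3) 0 = 3 × 0, remainder 0 ✓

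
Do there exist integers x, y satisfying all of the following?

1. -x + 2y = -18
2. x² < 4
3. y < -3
Yes

Take x = 0, y = -9. Substituting into each constraint:
  (1) 0 + 2(-9) = -18 ✓
  (2) x² = (0)² = 0, and 0 < 4 ✓
  (3) -9 < -3 ✓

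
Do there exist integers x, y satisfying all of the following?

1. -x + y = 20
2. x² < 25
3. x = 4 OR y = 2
Yes

Take x = 4, y = 24. Substituting into each constraint:
  (1) (-4) + 24 = 20 ✓
  (2) x² = (4)² = 16, and 16 < 25 ✓
  (3) x = 4, target 4 ✓ (first branch holds)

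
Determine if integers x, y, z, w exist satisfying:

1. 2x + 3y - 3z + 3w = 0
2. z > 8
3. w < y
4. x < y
Yes

Take x = 3, y = 4, z = 9, w = 3. Substituting into each constraint:
  (1) 2(3) + 3(4) - 3(9) + 3(3) = 0 ✓
  (2) 9 > 8 ✓
  (3) 3 < 4 ✓
  (4) 3 < 4 ✓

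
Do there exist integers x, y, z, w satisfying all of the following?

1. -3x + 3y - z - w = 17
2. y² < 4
Yes

Take x = 0, y = 0, z = 0, w = -17. Substituting into each constraint:
  (1) -3(0) + 3(0) + 0 + 17 = 17 ✓
  (2) y² = (0)² = 0, and 0 < 4 ✓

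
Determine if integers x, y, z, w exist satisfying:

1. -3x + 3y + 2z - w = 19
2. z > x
Yes

Take x = -1, y = 0, z = 0, w = -16. Substituting into each constraint:
  (1) -3(-1) + 3(0) + 2(0) + 16 = 19 ✓
  (2) 0 > -1 ✓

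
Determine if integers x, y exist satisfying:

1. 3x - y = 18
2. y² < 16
Yes

Take x = 6, y = 0. Substituting into each constraint:
  (1) 3(6) + 0 = 18 ✓
  (2) y² = (0)² = 0, and 0 < 16 ✓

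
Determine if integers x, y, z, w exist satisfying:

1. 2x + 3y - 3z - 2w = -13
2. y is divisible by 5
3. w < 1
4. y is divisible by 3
Yes

Take x = -5, y = 0, z = 1, w = 0. Substituting into each constraint:
  (1) 2(-5) + 3(0) - 3(1) - 2(0) = -13 ✓
  (2) 0 = 5 × 0, remainder 0 ✓
  (3) 0 < 1 ✓
  (4) 0 = 3 × 0, remainder 0 ✓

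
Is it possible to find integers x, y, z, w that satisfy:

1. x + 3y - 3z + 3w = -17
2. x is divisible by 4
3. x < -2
Yes

Take x = -8, y = 0, z = 3, w = 0. Substituting into each constraint:
  (1) (-8) + 3(0) - 3(3) + 3(0) = -17 ✓
  (2) -8 = 4 × -2, remainder 0 ✓
  (3) -8 < -2 ✓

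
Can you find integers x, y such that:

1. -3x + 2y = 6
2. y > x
Yes

Take x = 0, y = 3. Substituting into each constraint:
  (1) -3(0) + 2(3) = 6 ✓
  (2) 3 > 0 ✓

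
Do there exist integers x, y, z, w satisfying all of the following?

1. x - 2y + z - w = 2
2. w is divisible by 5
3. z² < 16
Yes

Take x = 0, y = -1, z = 0, w = 0. Substituting into each constraint:
  (1) 0 - 2(-1) + 0 + 0 = 2 ✓
  (2) 0 = 5 × 0, remainder 0 ✓
  (3) z² = (0)² = 0, and 0 < 16 ✓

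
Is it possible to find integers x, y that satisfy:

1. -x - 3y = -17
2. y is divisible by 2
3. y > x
Yes

Take x = -1, y = 6. Substituting into each constraint:
  (1) 1 - 3(6) = -17 ✓
  (2) 6 = 2 × 3, remainder 0 ✓
  (3) 6 > -1 ✓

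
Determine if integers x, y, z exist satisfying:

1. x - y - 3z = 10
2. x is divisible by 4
Yes

Take x = 0, y = -10, z = 0. Substituting into each constraint:
  (1) 0 + 10 - 3(0) = 10 ✓
  (2) 0 = 4 × 0, remainder 0 ✓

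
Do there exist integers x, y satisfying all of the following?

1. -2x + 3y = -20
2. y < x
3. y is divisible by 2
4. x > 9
Yes

Take x = 10, y = 0. Substituting into each constraint:
  (1) -2(10) + 3(0) = -20 ✓
  (2) 0 < 10 ✓
  (3) 0 = 2 × 0, remainder 0 ✓
  (4) 10 > 9 ✓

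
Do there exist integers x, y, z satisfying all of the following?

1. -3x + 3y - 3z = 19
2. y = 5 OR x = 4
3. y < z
No

Even the single constraint (-3x + 3y - 3z = 19) is infeasible over the integers.

  - -3x + 3y - 3z = 19: every term on the left is divisible by 3, so the LHS ≡ 0 (mod 3), but the RHS 19 is not — no integer solution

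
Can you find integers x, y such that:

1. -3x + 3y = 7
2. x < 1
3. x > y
No

Even the single constraint (-3x + 3y = 7) is infeasible over the integers.

  - -3x + 3y = 7: every term on the left is divisible by 3, so the LHS ≡ 0 (mod 3), but the RHS 7 is not — no integer solution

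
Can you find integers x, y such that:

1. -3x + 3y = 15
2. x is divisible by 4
Yes

Take x = 0, y = 5. Substituting into each constraint:
  (1) -3(0) + 3(5) = 15 ✓
  (2) 0 = 4 × 0, remainder 0 ✓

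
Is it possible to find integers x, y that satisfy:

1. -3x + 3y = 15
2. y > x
Yes

Take x = -5, y = 0. Substituting into each constraint:
  (1) -3(-5) + 3(0) = 15 ✓
  (2) 0 > -5 ✓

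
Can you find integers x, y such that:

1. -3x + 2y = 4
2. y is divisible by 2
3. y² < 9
Yes

Take x = 0, y = 2. Substituting into each constraint:
  (1) -3(0) + 2(2) = 4 ✓
  (2) 2 = 2 × 1, remainder 0 ✓
  (3) y² = (2)² = 4, and 4 < 9 ✓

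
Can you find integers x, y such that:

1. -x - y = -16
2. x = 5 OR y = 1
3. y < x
Yes

Take x = 15, y = 1. Substituting into each constraint:
  (1) (-15) + (-1) = -16 ✓
  (2) y = 1, target 1 ✓ (second branch holds)
  (3) 1 < 15 ✓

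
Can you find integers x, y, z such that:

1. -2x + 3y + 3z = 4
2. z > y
Yes

Take x = -5, y = -2, z = 0. Substituting into each constraint:
  (1) -2(-5) + 3(-2) + 3(0) = 4 ✓
  (2) 0 > -2 ✓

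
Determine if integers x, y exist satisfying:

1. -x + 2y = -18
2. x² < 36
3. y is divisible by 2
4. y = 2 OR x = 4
No

The full constraint system is jointly infeasible over the integers. Each constraint and what it forces:

  - -x + 2y = -18: is a linear equation tying the variables together
  - x² < 36: restricts x to |x| ≤ 5
  - y is divisible by 2: restricts y to multiples of 2
  - y = 2 OR x = 4: forces a choice: either y = 2 or x = 4

Split on the disjunction (y = 2 OR x = 4):
  • If y = 2: the equation forces x = 22, but x² < 36 requires |x| ≤ 5.
  • If x = 4: with x = 4, writing y = 2y', every remaining term of the linear equation is divisible by 4, so the left side is ≡ 0 (mod 4); but the right side -14 ≡ 2 (mod 4). No integers can satisfy it.
Both branches are infeasible, so the system has no integer solution.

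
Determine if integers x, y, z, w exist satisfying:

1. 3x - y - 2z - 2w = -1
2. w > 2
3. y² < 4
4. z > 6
Yes

Take x = 7, y = 0, z = 7, w = 4. Substituting into each constraint:
  (1) 3(7) + 0 - 2(7) - 2(4) = -1 ✓
  (2) 4 > 2 ✓
  (3) y² = (0)² = 0, and 0 < 4 ✓
  (4) 7 > 6 ✓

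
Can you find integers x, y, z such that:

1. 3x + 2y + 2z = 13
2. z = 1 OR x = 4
Yes

Take x = 1, y = 4, z = 1. Substituting into each constraint:
  (1) 3(1) + 2(4) + 2(1) = 13 ✓
  (2) z = 1, target 1 ✓ (first branch holds)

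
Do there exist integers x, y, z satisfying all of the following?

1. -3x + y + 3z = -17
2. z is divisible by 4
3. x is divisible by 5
Yes

Take x = 0, y = -17, z = 0. Substituting into each constraint:
  (1) -3(0) + (-17) + 3(0) = -17 ✓
  (2) 0 = 4 × 0, remainder 0 ✓
  (3) 0 = 5 × 0, remainder 0 ✓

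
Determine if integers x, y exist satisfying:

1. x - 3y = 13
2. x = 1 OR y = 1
Yes

Take x = 16, y = 1. Substituting into each constraint:
  (1) 16 - 3(1) = 13 ✓
  (2) y = 1, target 1 ✓ (second branch holds)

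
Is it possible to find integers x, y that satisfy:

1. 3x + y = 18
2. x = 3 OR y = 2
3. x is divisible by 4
No

The full constraint system is jointly infeasible over the integers. Each constraint and what it forces:

  - 3x + y = 18: is a linear equation tying the variables together
  - x = 3 OR y = 2: forces a choice: either x = 3 or y = 2
  - x is divisible by 4: restricts x to multiples of 4

Split on the disjunction (x = 3 OR y = 2):
  • If x = 3: this contradicts the divisibility constraint — 3 is not a multiple of 4.
  • If y = 2: with y = 2, writing x = 4x', every remaining term of the linear equation is divisible by 12, so the left side is ≡ 0 (mod 12); but the right side 16 ≡ 4 (mod 12). No integers can satisfy it.
Both branches are infeasible, so the system has no integer solution.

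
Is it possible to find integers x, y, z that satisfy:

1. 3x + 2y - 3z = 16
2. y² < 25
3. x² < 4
Yes

Take x = 0, y = 2, z = -4. Substituting into each constraint:
  (1) 3(0) + 2(2) - 3(-4) = 16 ✓
  (2) y² = (2)² = 4, and 4 < 25 ✓
  (3) x² = (0)² = 0, and 0 < 4 ✓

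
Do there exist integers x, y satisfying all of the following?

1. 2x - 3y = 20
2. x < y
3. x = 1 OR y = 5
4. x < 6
No

A contradictory subset is {2x - 3y = 20, x < y, x = 1 OR y = 5}. No integer assignment can satisfy these jointly:

  - 2x - 3y = 20: is a linear equation tying the variables together
  - x < y: bounds one variable relative to another variable
  - x = 1 OR y = 5: forces a choice: either x = 1 or y = 5

Split on the disjunction (x = 1 OR y = 5):
  • If x = 1: the equation forces y = -6, giving (x, y) = (1, -6), which violates y > x.
  • If y = 5: with y = 5, every remaining term of the linear equation is divisible by 2, so the left side is ≡ 0 (mod 2); but the right side 35 ≡ 1 (mod 2). No integers can satisfy it.
Both branches are infeasible, so the system has no integer solution.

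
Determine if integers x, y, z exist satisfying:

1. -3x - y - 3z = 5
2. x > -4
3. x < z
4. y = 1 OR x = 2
Yes

Take x = -2, y = 1, z = 0. Substituting into each constraint:
  (1) -3(-2) + (-1) - 3(0) = 5 ✓
  (2) -2 > -4 ✓
  (3) -2 < 0 ✓
  (4) y = 1, target 1 ✓ (first branch holds)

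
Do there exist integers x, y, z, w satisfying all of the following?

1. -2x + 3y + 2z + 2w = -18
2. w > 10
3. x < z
Yes

Take x = 0, y = -14, z = 1, w = 11. Substituting into each constraint:
  (1) -2(0) + 3(-14) + 2(1) + 2(11) = -18 ✓
  (2) 11 > 10 ✓
  (3) 0 < 1 ✓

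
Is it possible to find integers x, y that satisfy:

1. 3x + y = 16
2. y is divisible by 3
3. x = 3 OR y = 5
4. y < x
No

A contradictory subset is {3x + y = 16, x = 3 OR y = 5, y < x}. No integer assignment can satisfy these jointly:

  - 3x + y = 16: is a linear equation tying the variables together
  - x = 3 OR y = 5: forces a choice: either x = 3 or y = 5
  - y < x: bounds one variable relative to another variable

Split on the disjunction (x = 3 OR y = 5):
  • If x = 3: the equation forces y = 7, giving (x, y) = (3, 7), which violates x > y.
  • If y = 5: with y = 5, every remaining term of the linear equation is divisible by 3, so the left side is ≡ 0 (mod 3); but the right side 11 ≡ 2 (mod 3). No integers can satisfy it.
Both branches are infeasible, so the system has no integer solution.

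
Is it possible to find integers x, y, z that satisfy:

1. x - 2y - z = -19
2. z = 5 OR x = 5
Yes

Take x = -14, y = 0, z = 5. Substituting into each constraint:
  (1) (-14) - 2(0) + (-5) = -19 ✓
  (2) z = 5, target 5 ✓ (first branch holds)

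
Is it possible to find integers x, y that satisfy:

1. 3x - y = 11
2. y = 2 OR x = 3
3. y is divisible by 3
No

A contradictory subset is {3x - y = 11, y is divisible by 3}. No integer assignment can satisfy these jointly:

  - 3x - y = 11: is a linear equation tying the variables together
  - y is divisible by 3: restricts y to multiples of 3

Modular obstruction: writing y = 3y', every remaining term of the linear equation is divisible by 3, so the left side is ≡ 0 (mod 3); but the right side 11 ≡ 2 (mod 3). No integers can satisfy it.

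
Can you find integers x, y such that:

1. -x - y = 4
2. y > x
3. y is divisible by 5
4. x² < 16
No

The full constraint system is jointly infeasible over the integers. Each constraint and what it forces:

  - -x - y = 4: is a linear equation tying the variables together
  - y > x: bounds one variable relative to another variable
  - y is divisible by 5: restricts y to multiples of 5
  - x² < 16: restricts x to |x| ≤ 3

The bounds confine x to {-3, -2, -1, 0, 1, 2, 3}. For each value, substitute into the equation:
  • x = -3: the equation forces y = -1, but 5 does not divide -1.
  • x = -2: the equation forces y = -2, but 5 does not divide -2.
  • x = -1: the equation forces y = -3, but 5 does not divide -3.
  • x = 0: the equation forces y = -4, but 5 does not divide -4.
  • x = 1: the equation forces y = -5, but y > x fails since -5 ≤ 1.
  • x = 2: the equation forces y = -6, but 5 does not divide -6.
  • x = 3: the equation forces y = -7, but 5 does not divide -7.
Every case fails, so no integer solution exists.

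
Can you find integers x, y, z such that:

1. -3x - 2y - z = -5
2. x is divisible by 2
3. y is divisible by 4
Yes

Take x = 0, y = 0, z = 5. Substituting into each constraint:
  (1) -3(0) - 2(0) + (-5) = -5 ✓
  (2) 0 = 2 × 0, remainder 0 ✓
  (3) 0 = 4 × 0, remainder 0 ✓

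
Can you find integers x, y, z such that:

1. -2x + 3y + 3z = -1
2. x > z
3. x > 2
Yes

Take x = 5, y = 3, z = 0. Substituting into each constraint:
  (1) -2(5) + 3(3) + 3(0) = -1 ✓
  (2) 5 > 0 ✓
  (3) 5 > 2 ✓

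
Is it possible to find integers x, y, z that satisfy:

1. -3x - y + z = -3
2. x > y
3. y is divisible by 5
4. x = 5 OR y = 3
Yes

Take x = 5, y = 0, z = 12. Substituting into each constraint:
  (1) -3(5) + 0 + 12 = -3 ✓
  (2) 5 > 0 ✓
  (3) 0 = 5 × 0, remainder 0 ✓
  (4) x = 5, target 5 ✓ (first branch holds)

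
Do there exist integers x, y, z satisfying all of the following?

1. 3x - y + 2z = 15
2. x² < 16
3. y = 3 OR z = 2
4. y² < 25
Yes

Take x = 3, y = -2, z = 2. Substituting into each constraint:
  (1) 3(3) + 2 + 2(2) = 15 ✓
  (2) x² = (3)² = 9, and 9 < 16 ✓
  (3) z = 2, target 2 ✓ (second branch holds)
  (4) y² = (-2)² = 4, and 4 < 25 ✓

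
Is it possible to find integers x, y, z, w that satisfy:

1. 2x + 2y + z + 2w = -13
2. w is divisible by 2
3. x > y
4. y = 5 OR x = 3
Yes

Take x = 3, y = 2, z = -23, w = 0. Substituting into each constraint:
  (1) 2(3) + 2(2) + (-23) + 2(0) = -13 ✓
  (2) 0 = 2 × 0, remainder 0 ✓
  (3) 3 > 2 ✓
  (4) x = 3, target 3 ✓ (second branch holds)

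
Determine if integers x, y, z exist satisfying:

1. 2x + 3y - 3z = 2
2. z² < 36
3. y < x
Yes

Take x = 1, y = 0, z = 0. Substituting into each constraint:
  (1) 2(1) + 3(0) - 3(0) = 2 ✓
  (2) z² = (0)² = 0, and 0 < 36 ✓
  (3) 0 < 1 ✓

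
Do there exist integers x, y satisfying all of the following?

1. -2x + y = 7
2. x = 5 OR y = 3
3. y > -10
Yes

Take x = -2, y = 3. Substituting into each constraint:
  (1) -2(-2) + 3 = 7 ✓
  (2) y = 3, target 3 ✓ (second branch holds)
  (3) 3 > -10 ✓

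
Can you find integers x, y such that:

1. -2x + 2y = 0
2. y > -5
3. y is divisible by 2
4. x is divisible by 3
Yes

Take x = 0, y = 0. Substituting into each constraint:
  (1) -2(0) + 2(0) = 0 ✓
  (2) 0 > -5 ✓
  (3) 0 = 2 × 0, remainder 0 ✓
  (4) 0 = 3 × 0, remainder 0 ✓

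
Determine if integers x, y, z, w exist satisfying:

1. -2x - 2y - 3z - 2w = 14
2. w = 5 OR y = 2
Yes

Take x = -12, y = 0, z = 0, w = 5. Substituting into each constraint:
  (1) -2(-12) - 2(0) - 3(0) - 2(5) = 14 ✓
  (2) w = 5, target 5 ✓ (first branch holds)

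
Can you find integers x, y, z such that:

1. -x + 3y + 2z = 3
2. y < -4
Yes

Take x = -18, y = -5, z = 0. Substituting into each constraint:
  (1) 18 + 3(-5) + 2(0) = 3 ✓
  (2) -5 < -4 ✓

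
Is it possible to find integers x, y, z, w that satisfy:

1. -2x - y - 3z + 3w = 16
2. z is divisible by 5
Yes

Take x = 0, y = -16, z = 0, w = 0. Substituting into each constraint:
  (1) -2(0) + 16 - 3(0) + 3(0) = 16 ✓
  (2) 0 = 5 × 0, remainder 0 ✓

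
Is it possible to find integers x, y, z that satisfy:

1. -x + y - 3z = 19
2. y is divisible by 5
Yes

Take x = -19, y = 0, z = 0. Substituting into each constraint:
  (1) 19 + 0 - 3(0) = 19 ✓
  (2) 0 = 5 × 0, remainder 0 ✓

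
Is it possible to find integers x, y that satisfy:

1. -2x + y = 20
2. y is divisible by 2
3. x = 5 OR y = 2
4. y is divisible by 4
No

A contradictory subset is {-2x + y = 20, x = 5 OR y = 2, y is divisible by 4}. No integer assignment can satisfy these jointly:

  - -2x + y = 20: is a linear equation tying the variables together
  - x = 5 OR y = 2: forces a choice: either x = 5 or y = 2
  - y is divisible by 4: restricts y to multiples of 4

Split on the disjunction (x = 5 OR y = 2):
  • If x = 5: with x = 5, writing y = 4y', every remaining term of the linear equation is divisible by 4, so the left side is ≡ 0 (mod 4); but the right side 30 ≡ 2 (mod 4). No integers can satisfy it.
  • If y = 2: this contradicts the divisibility constraint — 2 is not a multiple of 4.
Both branches are infeasible, so the system has no integer solution.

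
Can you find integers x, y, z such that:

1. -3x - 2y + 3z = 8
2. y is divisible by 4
Yes

Take x = 7, y = -16, z = -1. Substituting into each constraint:
  (1) -3(7) - 2(-16) + 3(-1) = 8 ✓
  (2) -16 = 4 × -4, remainder 0 ✓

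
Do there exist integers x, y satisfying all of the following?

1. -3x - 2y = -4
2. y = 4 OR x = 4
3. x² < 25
Yes

Take x = 4, y = -4. Substituting into each constraint:
  (1) -3(4) - 2(-4) = -4 ✓
  (2) x = 4, target 4 ✓ (second branch holds)
  (3) x² = (4)² = 16, and 16 < 25 ✓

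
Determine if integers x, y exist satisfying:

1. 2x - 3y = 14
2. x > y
Yes

Take x = -11, y = -12. Substituting into each constraint:
  (1) 2(-11) - 3(-12) = 14 ✓
  (2) -11 > -12 ✓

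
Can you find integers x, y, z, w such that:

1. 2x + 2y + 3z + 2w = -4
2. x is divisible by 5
Yes

Take x = 0, y = 0, z = 0, w = -2. Substituting into each constraint:
  (1) 2(0) + 2(0) + 3(0) + 2(-2) = -4 ✓
  (2) 0 = 5 × 0, remainder 0 ✓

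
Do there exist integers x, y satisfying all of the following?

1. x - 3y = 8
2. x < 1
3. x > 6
No

A contradictory subset is {x < 1, x > 6}. No integer assignment can satisfy these jointly:

  - x < 1: bounds one variable relative to a constant
  - x > 6: bounds one variable relative to a constant

Direct contradiction: the bounds on x require x ≥ 7 and x ≤ 0 simultaneously, which is empty.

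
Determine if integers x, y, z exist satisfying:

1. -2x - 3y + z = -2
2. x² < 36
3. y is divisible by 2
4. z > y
Yes

Take x = 2, y = 0, z = 2. Substituting into each constraint:
  (1) -2(2) - 3(0) + 2 = -2 ✓
  (2) x² = (2)² = 4, and 4 < 36 ✓
  (3) 0 = 2 × 0, remainder 0 ✓
  (4) 2 > 0 ✓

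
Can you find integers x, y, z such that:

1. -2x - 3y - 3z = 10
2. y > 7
Yes

Take x = -17, y = 8, z = 0. Substituting into each constraint:
  (1) -2(-17) - 3(8) - 3(0) = 10 ✓
  (2) 8 > 7 ✓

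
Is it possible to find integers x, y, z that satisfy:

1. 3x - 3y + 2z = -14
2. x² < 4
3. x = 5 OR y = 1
Yes

Take x = -1, y = 1, z = -4. Substituting into each constraint:
  (1) 3(-1) - 3(1) + 2(-4) = -14 ✓
  (2) x² = (-1)² = 1, and 1 < 4 ✓
  (3) y = 1, target 1 ✓ (second branch holds)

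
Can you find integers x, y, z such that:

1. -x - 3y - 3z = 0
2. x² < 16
Yes

Take x = 0, y = 0, z = 0. Substituting into each constraint:
  (1) 0 - 3(0) - 3(0) = 0 ✓
  (2) x² = (0)² = 0, and 0 < 16 ✓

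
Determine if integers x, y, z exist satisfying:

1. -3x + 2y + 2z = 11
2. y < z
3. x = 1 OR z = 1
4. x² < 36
Yes

Take x = -3, y = 0, z = 1. Substituting into each constraint:
  (1) -3(-3) + 2(0) + 2(1) = 11 ✓
  (2) 0 < 1 ✓
  (3) z = 1, target 1 ✓ (second branch holds)
  (4) x² = (-3)² = 9, and 9 < 36 ✓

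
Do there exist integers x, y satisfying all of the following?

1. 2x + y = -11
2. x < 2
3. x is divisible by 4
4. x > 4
No

A contradictory subset is {x < 2, x > 4}. No integer assignment can satisfy these jointly:

  - x < 2: bounds one variable relative to a constant
  - x > 4: bounds one variable relative to a constant

Direct contradiction: the bounds on x require x ≥ 5 and x ≤ 1 simultaneously, which is empty.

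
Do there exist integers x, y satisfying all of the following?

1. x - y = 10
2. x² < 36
Yes

Take x = 0, y = -10. Substituting into each constraint:
  (1) 0 + 10 = 10 ✓
  (2) x² = (0)² = 0, and 0 < 36 ✓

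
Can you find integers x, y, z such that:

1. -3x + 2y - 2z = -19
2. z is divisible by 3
Yes

Take x = 1, y = -8, z = 0. Substituting into each constraint:
  (1) -3(1) + 2(-8) - 2(0) = -19 ✓
  (2) 0 = 3 × 0, remainder 0 ✓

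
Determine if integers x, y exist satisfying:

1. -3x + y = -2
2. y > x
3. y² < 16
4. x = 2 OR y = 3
No

A contradictory subset is {-3x + y = -2, y > x, y² < 16}. No integer assignment can satisfy these jointly:

  - -3x + y = -2: is a linear equation tying the variables together
  - y > x: bounds one variable relative to another variable
  - y² < 16: restricts y to |y| ≤ 3

The bounds confine y to {-3, -2, -1, 0, 1, 2, 3}. For each value, substitute into the equation:
  • y = -3: the equation gives -3x = 1, so x would not be an integer.
  • y = -2: the equation forces x = 0, but y > x fails since -2 ≤ 0.
  • y = -1: the equation gives -3x = -1, so x would not be an integer.
  • y = 0: the equation gives -3x = -2, so x would not be an integer.
  • y = 1: the equation forces x = 1, but y > x fails since 1 ≤ 1.
  • y = 2: the equation gives -3x = -4, so x would not be an integer.
  • y = 3: the equation gives -3x = -5, so x would not be an integer.
Every case fails, so no integer solution exists.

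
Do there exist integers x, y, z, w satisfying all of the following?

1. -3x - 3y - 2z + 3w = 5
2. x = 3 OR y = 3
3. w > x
Yes

Take x = 4, y = 3, z = -4, w = 6. Substituting into each constraint:
  (1) -3(4) - 3(3) - 2(-4) + 3(6) = 5 ✓
  (2) y = 3, target 3 ✓ (second branch holds)
  (3) 6 > 4 ✓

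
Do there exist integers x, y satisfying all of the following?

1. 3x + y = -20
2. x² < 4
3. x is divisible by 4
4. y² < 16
No

The full constraint system is jointly infeasible over the integers. Each constraint and what it forces:

  - 3x + y = -20: is a linear equation tying the variables together
  - x² < 4: restricts x to |x| ≤ 1
  - x is divisible by 4: restricts x to multiples of 4
  - y² < 16: restricts y to |y| ≤ 3

Range argument: with x ∈ [-1, 1], y ∈ [-3, 3], the left side of the equation is at least -6, but the right side is -20 < -6. No integer solution exists.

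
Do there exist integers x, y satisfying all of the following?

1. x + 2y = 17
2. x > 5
Yes

Take x = 17, y = 0. Substituting into each constraint:
  (1) 17 + 2(0) = 17 ✓
  (2) 17 > 5 ✓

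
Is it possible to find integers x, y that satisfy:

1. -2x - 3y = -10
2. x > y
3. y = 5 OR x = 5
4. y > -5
Yes

Take x = 5, y = 0. Substituting into each constraint:
  (1) -2(5) - 3(0) = -10 ✓
  (2) 5 > 0 ✓
  (3) x = 5, target 5 ✓ (second branch holds)
  (4) 0 > -5 ✓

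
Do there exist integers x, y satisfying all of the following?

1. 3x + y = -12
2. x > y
Yes

Take x = 0, y = -12. Substituting into each constraint:
  (1) 3(0) + (-12) = -12 ✓
  (2) 0 > -12 ✓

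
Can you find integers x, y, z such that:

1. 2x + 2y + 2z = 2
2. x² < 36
Yes

Take x = 1, y = 0, z = 0. Substituting into each constraint:
  (1) 2(1) + 2(0) + 2(0) = 2 ✓
  (2) x² = (1)² = 1, and 1 < 36 ✓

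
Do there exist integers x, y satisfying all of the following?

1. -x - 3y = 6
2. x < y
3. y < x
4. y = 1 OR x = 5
No

A contradictory subset is {x < y, y < x}. No integer assignment can satisfy these jointly:

  - x < y: bounds one variable relative to another variable
  - y < x: bounds one variable relative to another variable

Direct contradiction: y > x and x > y cannot both hold.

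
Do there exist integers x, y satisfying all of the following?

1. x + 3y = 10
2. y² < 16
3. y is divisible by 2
Yes

Take x = 10, y = 0. Substituting into each constraint:
  (1) 10 + 3(0) = 10 ✓
  (2) y² = (0)² = 0, and 0 < 16 ✓
  (3) 0 = 2 × 0, remainder 0 ✓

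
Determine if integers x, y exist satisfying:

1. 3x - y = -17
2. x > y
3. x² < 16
No

The full constraint system is jointly infeasible over the integers. Each constraint and what it forces:

  - 3x - y = -17: is a linear equation tying the variables together
  - x > y: bounds one variable relative to another variable
  - x² < 16: restricts x to |x| ≤ 3

Propagating the comparison: y < x and x ≤ 3 give y ≤ 2. Range argument: with x ∈ [-3, 3], y ∈ [−∞, 2], the left side of the equation is at least -11, but the right side is -17 < -11. No integer solution exists.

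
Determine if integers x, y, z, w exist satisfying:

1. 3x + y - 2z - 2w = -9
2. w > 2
Yes

Take x = -1, y = 0, z = 0, w = 3. Substituting into each constraint:
  (1) 3(-1) + 0 - 2(0) - 2(3) = -9 ✓
  (2) 3 > 2 ✓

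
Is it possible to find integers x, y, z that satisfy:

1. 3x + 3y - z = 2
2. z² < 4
Yes

Take x = 1, y = 0, z = 1. Substituting into each constraint:
  (1) 3(1) + 3(0) + (-1) = 2 ✓
  (2) z² = (1)² = 1, and 1 < 4 ✓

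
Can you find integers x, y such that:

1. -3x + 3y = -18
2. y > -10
Yes

Take x = 0, y = -6. Substituting into each constraint:
  (1) -3(0) + 3(-6) = -18 ✓
  (2) -6 > -10 ✓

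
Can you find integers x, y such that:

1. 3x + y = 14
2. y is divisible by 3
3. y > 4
No

A contradictory subset is {3x + y = 14, y is divisible by 3}. No integer assignment can satisfy these jointly:

  - 3x + y = 14: is a linear equation tying the variables together
  - y is divisible by 3: restricts y to multiples of 3

Modular obstruction: writing y = 3y', every remaining term of the linear equation is divisible by 3, so the left side is ≡ 0 (mod 3); but the right side 14 ≡ 2 (mod 3). No integers can satisfy it.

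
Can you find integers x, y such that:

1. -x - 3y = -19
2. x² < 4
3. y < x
No

The full constraint system is jointly infeasible over the integers. Each constraint and what it forces:

  - -x - 3y = -19: is a linear equation tying the variables together
  - x² < 4: restricts x to |x| ≤ 1
  - y < x: bounds one variable relative to another variable

Propagating the comparison: y < x and x ≤ 1 give y ≤ 0. Range argument: with x ∈ [-1, 1], y ∈ [−∞, 0], the left side of the equation is at least -1, but the right side is -19 < -1. No integer solution exists.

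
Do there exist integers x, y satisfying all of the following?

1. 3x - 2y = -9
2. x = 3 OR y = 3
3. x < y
Yes

Take x = -1, y = 3. Substituting into each constraint:
  (1) 3(-1) - 2(3) = -9 ✓
  (2) y = 3, target 3 ✓ (second branch holds)
  (3) -1 < 3 ✓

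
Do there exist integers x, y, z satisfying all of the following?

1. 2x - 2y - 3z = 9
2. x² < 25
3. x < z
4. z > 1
Yes

Take x = 0, y = -9, z = 3. Substituting into each constraint:
  (1) 2(0) - 2(-9) - 3(3) = 9 ✓
  (2) x² = (0)² = 0, and 0 < 25 ✓
  (3) 0 < 3 ✓
  (4) 3 > 1 ✓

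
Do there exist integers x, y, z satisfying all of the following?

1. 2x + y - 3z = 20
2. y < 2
Yes

Take x = 0, y = -1, z = -7. Substituting into each constraint:
  (1) 2(0) + (-1) - 3(-7) = 20 ✓
  (2) -1 < 2 ✓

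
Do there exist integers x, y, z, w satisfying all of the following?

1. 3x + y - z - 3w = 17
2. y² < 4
Yes

Take x = 0, y = 0, z = 1, w = -6. Substituting into each constraint:
  (1) 3(0) + 0 + (-1) - 3(-6) = 17 ✓
  (2) y² = (0)² = 0, and 0 < 4 ✓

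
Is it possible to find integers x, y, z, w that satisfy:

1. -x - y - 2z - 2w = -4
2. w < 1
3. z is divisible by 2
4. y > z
Yes

Take x = 3, y = 1, z = 0, w = 0. Substituting into each constraint:
  (1) (-3) + (-1) - 2(0) - 2(0) = -4 ✓
  (2) 0 < 1 ✓
  (3) 0 = 2 × 0, remainder 0 ✓
  (4) 1 > 0 ✓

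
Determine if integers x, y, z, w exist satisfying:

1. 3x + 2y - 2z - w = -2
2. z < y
Yes

Take x = 0, y = 0, z = -1, w = 4. Substituting into each constraint:
  (1) 3(0) + 2(0) - 2(-1) + (-4) = -2 ✓
  (2) -1 < 0 ✓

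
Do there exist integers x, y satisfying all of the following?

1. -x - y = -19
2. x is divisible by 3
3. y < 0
Yes

Take x = 21, y = -2. Substituting into each constraint:
  (1) (-21) + 2 = -19 ✓
  (2) 21 = 3 × 7, remainder 0 ✓
  (3) -2 < 0 ✓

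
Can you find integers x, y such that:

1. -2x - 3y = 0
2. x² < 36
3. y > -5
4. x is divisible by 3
Yes

Take x = 0, y = 0. Substituting into each constraint:
  (1) -2(0) - 3(0) = 0 ✓
  (2) x² = (0)² = 0, and 0 < 36 ✓
  (3) 0 > -5 ✓
  (4) 0 = 3 × 0, remainder 0 ✓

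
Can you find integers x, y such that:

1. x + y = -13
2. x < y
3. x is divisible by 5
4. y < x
No

A contradictory subset is {x < y, y < x}. No integer assignment can satisfy these jointly:

  - x < y: bounds one variable relative to another variable
  - y < x: bounds one variable relative to another variable

Direct contradiction: y > x and x > y cannot both hold.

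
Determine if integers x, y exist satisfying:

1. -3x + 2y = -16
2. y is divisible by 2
Yes

Take x = 4, y = -2. Substituting into each constraint:
  (1) -3(4) + 2(-2) = -16 ✓
  (2) -2 = 2 × -1, remainder 0 ✓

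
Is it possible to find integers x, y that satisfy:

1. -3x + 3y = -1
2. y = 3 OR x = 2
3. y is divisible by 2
No

Even the single constraint (-3x + 3y = -1) is infeasible over the integers.

  - -3x + 3y = -1: every term on the left is divisible by 3, so the LHS ≡ 0 (mod 3), but the RHS -1 is not — no integer solution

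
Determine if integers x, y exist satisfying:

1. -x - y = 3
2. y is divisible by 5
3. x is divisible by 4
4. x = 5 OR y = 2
No

A contradictory subset is {y is divisible by 5, x is divisible by 4, x = 5 OR y = 2}. No integer assignment can satisfy these jointly:

  - y is divisible by 5: restricts y to multiples of 5
  - x is divisible by 4: restricts x to multiples of 4
  - x = 5 OR y = 2: forces a choice: either x = 5 or y = 2

Split on the disjunction (x = 5 OR y = 2):
  • If x = 5: this contradicts the divisibility constraint — 5 is not a multiple of 4.
  • If y = 2: this contradicts the divisibility constraint — 2 is not a multiple of 5.
Both branches are infeasible, so the system has no integer solution.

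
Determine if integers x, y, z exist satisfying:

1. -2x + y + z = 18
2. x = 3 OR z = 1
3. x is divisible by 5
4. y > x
Yes

Take x = 0, y = 17, z = 1. Substituting into each constraint:
  (1) -2(0) + 17 + 1 = 18 ✓
  (2) z = 1, target 1 ✓ (second branch holds)
  (3) 0 = 5 × 0, remainder 0 ✓
  (4) 17 > 0 ✓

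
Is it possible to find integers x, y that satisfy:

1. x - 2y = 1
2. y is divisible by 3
Yes

Take x = 1, y = 0. Substituting into each constraint:
  (1) 1 - 2(0) = 1 ✓
  (2) 0 = 3 × 0, remainder 0 ✓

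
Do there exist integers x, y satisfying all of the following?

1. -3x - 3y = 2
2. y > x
No

Even the single constraint (-3x - 3y = 2) is infeasible over the integers.

  - -3x - 3y = 2: every term on the left is divisible by 3, so the LHS ≡ 0 (mod 3), but the RHS 2 is not — no integer solution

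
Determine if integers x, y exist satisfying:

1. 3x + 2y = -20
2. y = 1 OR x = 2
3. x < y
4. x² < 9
No

A contradictory subset is {3x + 2y = -20, y = 1 OR x = 2, x < y}. No integer assignment can satisfy these jointly:

  - 3x + 2y = -20: is a linear equation tying the variables together
  - y = 1 OR x = 2: forces a choice: either y = 1 or x = 2
  - x < y: bounds one variable relative to another variable

Split on the disjunction (y = 1 OR x = 2):
  • If y = 1: with y = 1, every remaining term of the linear equation is divisible by 3, so the left side is ≡ 0 (mod 3); but the right side -22 ≡ 2 (mod 3). No integers can satisfy it.
  • If x = 2: the equation forces y = -13, giving (x, y) = (2, -13), which violates y > x.
Both branches are infeasible, so the system has no integer solution.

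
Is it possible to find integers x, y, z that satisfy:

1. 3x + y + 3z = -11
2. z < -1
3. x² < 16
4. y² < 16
Yes

Take x = 0, y = 1, z = -4. Substituting into each constraint:
  (1) 3(0) + 1 + 3(-4) = -11 ✓
  (2) -4 < -1 ✓
  (3) x² = (0)² = 0, and 0 < 16 ✓
  (4) y² = (1)² = 1, and 1 < 16 ✓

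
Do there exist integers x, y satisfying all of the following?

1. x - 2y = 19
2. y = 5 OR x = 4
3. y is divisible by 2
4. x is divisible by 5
No

A contradictory subset is {x - 2y = 19, y = 5 OR x = 4, y is divisible by 2}. No integer assignment can satisfy these jointly:

  - x - 2y = 19: is a linear equation tying the variables together
  - y = 5 OR x = 4: forces a choice: either y = 5 or x = 4
  - y is divisible by 2: restricts y to multiples of 2

Split on the disjunction (y = 5 OR x = 4):
  • If y = 5: this contradicts the divisibility constraint — 5 is not a multiple of 2.
  • If x = 4: with x = 4, writing y = 2y', every remaining term of the linear equation is divisible by 4, so the left side is ≡ 0 (mod 4); but the right side 15 ≡ 3 (mod 4). No integers can satisfy it.
Both branches are infeasible, so the system has no integer solution.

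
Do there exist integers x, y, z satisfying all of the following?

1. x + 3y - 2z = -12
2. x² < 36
Yes

Take x = 0, y = 0, z = 6. Substituting into each constraint:
  (1) 0 + 3(0) - 2(6) = -12 ✓
  (2) x² = (0)² = 0, and 0 < 36 ✓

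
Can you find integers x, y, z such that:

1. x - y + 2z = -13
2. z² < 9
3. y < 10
Yes

Take x = -4, y = 9, z = 0. Substituting into each constraint:
  (1) (-4) + (-9) + 2(0) = -13 ✓
  (2) z² = (0)² = 0, and 0 < 9 ✓
  (3) 9 < 10 ✓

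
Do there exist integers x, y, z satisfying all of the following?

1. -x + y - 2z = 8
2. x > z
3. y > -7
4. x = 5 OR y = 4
Yes

Take x = 0, y = 4, z = -2. Substituting into each constraint:
  (1) 0 + 4 - 2(-2) = 8 ✓
  (2) 0 > -2 ✓
  (3) 4 > -7 ✓
  (4) y = 4, target 4 ✓ (second branch holds)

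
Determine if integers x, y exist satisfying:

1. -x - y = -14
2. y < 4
Yes

Take x = 11, y = 3. Substituting into each constraint:
  (1) (-11) + (-3) = -14 ✓
  (2) 3 < 4 ✓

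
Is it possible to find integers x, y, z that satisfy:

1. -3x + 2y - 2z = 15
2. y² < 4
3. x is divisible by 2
No

A contradictory subset is {-3x + 2y - 2z = 15, x is divisible by 2}. No integer assignment can satisfy these jointly:

  - -3x + 2y - 2z = 15: is a linear equation tying the variables together
  - x is divisible by 2: restricts x to multiples of 2

Modular obstruction: writing x = 2x', every remaining term of the linear equation is divisible by 2, so the left side is ≡ 0 (mod 2); but the right side 15 ≡ 1 (mod 2). No integers can satisfy it.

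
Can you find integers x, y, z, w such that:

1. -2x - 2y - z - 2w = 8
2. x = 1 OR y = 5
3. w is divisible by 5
Yes

Take x = 1, y = -5, z = 0, w = 0. Substituting into each constraint:
  (1) -2(1) - 2(-5) + 0 - 2(0) = 8 ✓
  (2) x = 1, target 1 ✓ (first branch holds)
  (3) 0 = 5 × 0, remainder 0 ✓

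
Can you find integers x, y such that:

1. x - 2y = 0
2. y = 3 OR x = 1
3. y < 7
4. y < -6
No

A contradictory subset is {x - 2y = 0, y = 3 OR x = 1, y < -6}. No integer assignment can satisfy these jointly:

  - x - 2y = 0: is a linear equation tying the variables together
  - y = 3 OR x = 1: forces a choice: either y = 3 or x = 1
  - y < -6: bounds one variable relative to a constant

Split on the disjunction (y = 3 OR x = 1):
  • If y = 3: this contradicts the bound y ≤ -7.
  • If x = 1: with x = 1, every remaining term of the linear equation is divisible by 2, so the left side is ≡ 0 (mod 2); but the right side -1 ≡ 1 (mod 2). No integers can satisfy it.
Both branches are infeasible, so the system has no integer solution.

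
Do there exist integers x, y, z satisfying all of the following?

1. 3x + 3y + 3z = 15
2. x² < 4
Yes

Take x = 0, y = 0, z = 5. Substituting into each constraint:
  (1) 3(0) + 3(0) + 3(5) = 15 ✓
  (2) x² = (0)² = 0, and 0 < 4 ✓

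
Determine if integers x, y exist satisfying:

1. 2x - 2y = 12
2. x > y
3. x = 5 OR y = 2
Yes

Take x = 8, y = 2. Substituting into each constraint:
  (1) 2(8) - 2(2) = 12 ✓
  (2) 8 > 2 ✓
  (3) y = 2, target 2 ✓ (second branch holds)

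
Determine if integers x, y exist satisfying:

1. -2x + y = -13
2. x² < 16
Yes

Take x = 0, y = -13. Substituting into each constraint:
  (1) -2(0) + (-13) = -13 ✓
  (2) x² = (0)² = 0, and 0 < 16 ✓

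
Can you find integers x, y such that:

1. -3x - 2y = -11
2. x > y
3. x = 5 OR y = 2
Yes

Take x = 5, y = -2. Substituting into each constraint:
  (1) -3(5) - 2(-2) = -11 ✓
  (2) 5 > -2 ✓
  (3) x = 5, target 5 ✓ (first branch holds)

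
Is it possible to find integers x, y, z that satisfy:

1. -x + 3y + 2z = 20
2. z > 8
Yes

Take x = 0, y = 0, z = 10. Substituting into each constraint:
  (1) 0 + 3(0) + 2(10) = 20 ✓
  (2) 10 > 8 ✓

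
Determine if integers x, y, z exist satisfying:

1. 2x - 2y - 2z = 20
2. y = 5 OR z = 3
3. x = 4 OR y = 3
Yes

Take x = 16, y = 3, z = 3. Substituting into each constraint:
  (1) 2(16) - 2(3) - 2(3) = 20 ✓
  (2) z = 3, target 3 ✓ (second branch holds)
  (3) y = 3, target 3 ✓ (second branch holds)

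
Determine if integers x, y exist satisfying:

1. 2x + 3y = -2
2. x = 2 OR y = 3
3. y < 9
Yes

Take x = 2, y = -2. Substituting into each constraint:
  (1) 2(2) + 3(-2) = -2 ✓
  (2) x = 2, target 2 ✓ (first branch holds)
  (3) -2 < 9 ✓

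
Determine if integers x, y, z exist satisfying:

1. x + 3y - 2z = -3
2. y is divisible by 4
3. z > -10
Yes

Take x = 1, y = 0, z = 2. Substituting into each constraint:
  (1) 1 + 3(0) - 2(2) = -3 ✓
  (2) 0 = 4 × 0, remainder 0 ✓
  (3) 2 > -10 ✓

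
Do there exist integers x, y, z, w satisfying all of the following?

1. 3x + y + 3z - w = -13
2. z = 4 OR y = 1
Yes

Take x = 0, y = 0, z = 4, w = 25. Substituting into each constraint:
  (1) 3(0) + 0 + 3(4) + (-25) = -13 ✓
  (2) z = 4, target 4 ✓ (first branch holds)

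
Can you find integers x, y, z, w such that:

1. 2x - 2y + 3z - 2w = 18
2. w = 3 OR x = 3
Yes

Take x = 3, y = 0, z = 0, w = -6. Substituting into each constraint:
  (1) 2(3) - 2(0) + 3(0) - 2(-6) = 18 ✓
  (2) x = 3, target 3 ✓ (second branch holds)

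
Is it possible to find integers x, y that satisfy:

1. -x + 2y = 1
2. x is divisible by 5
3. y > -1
Yes

Take x = 5, y = 3. Substituting into each constraint:
  (1) (-5) + 2(3) = 1 ✓
  (2) 5 = 5 × 1, remainder 0 ✓
  (3) 3 > -1 ✓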